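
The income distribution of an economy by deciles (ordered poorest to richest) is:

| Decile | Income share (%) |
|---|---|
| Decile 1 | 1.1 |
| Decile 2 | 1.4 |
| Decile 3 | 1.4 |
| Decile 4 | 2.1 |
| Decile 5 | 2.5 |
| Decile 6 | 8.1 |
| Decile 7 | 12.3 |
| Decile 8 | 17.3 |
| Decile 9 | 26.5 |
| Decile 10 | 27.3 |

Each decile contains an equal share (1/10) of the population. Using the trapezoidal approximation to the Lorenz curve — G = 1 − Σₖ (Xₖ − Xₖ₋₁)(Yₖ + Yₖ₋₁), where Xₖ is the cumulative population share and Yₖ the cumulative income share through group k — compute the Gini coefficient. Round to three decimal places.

0.527

Cumulative income shares Yₖ: 0.0110, 0.0250, 0.0390, 0.0600, 0.0850, 0.1660, 0.2890, 0.4620, 0.7270, 1.0000
Σ (Xₖ−Xₖ₋₁)(Yₖ+Yₖ₋₁) = (1/10)(0.0110+0.0000) + (1/10)(0.0250+0.0110) + (1/10)(0.0390+0.0250) + (1/10)(0.0600+0.0390) + (1/10)(0.0850+0.0600) + (1/10)(0.1660+0.0850) + (1/10)(0.2890+0.1660) + (1/10)(0.4620+0.2890) + (1/10)(0.7270+0.4620) + (1/10)(1.0000+0.7270)
  = 0.0011 + 0.0036 + 0.0064 + 0.0099 + 0.0145 + 0.0251 + 0.0455 + 0.0751 + 0.1189 + 0.1727 = 0.4728
G = 1 − 0.4728 = 0.5272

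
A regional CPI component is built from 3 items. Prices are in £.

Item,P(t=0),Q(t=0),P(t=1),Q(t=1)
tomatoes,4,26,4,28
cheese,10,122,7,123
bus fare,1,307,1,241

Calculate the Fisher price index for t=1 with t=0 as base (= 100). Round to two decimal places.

77.12

Laspeyres component (base-period weights):
ΣP(t=1)Q(t=0) = 4×26 + 7×122 + 1×307 = 104 + 854 + 307 = 1265
ΣP(t=0)Q(t=0) = 4×26 + 10×122 + 1×307 = 104 + 1220 + 307 = 1631
L = 1265 / 1631 × 100 = 77.5598
Paasche component (current-period weights):
ΣP(t=1)Q(t=1) = 4×28 + 7×123 + 1×241 = 112 + 861 + 241 = 1214
ΣP(t=0)Q(t=1) = 4×28 + 10×123 + 1×241 = 112 + 1230 + 241 = 1583
P = 1214 / 1583 × 100 = 76.6898
Fisher = √(L × P) = √(77.5598 × 76.6898) = 77.1236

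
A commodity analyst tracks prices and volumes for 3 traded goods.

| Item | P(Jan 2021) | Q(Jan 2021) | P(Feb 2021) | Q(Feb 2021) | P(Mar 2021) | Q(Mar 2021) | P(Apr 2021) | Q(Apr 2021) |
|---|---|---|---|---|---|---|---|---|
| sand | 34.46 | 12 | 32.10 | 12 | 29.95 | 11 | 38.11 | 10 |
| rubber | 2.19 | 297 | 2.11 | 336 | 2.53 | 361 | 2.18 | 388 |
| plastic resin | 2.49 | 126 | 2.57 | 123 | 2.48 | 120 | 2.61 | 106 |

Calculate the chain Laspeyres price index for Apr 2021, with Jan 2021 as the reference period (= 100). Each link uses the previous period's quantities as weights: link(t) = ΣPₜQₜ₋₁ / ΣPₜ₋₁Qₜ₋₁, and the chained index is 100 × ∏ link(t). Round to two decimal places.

102.70

Link Jan 2021→Feb 2021:
ΣP(Feb 2021)Q(Jan 2021) = 32.10×12 + 2.11×297 + 2.57×126 = 385.2 + 626.67 + 323.82 = 1335.69
ΣP(Jan 2021)Q(Jan 2021) = 34.46×12 + 2.19×297 + 2.49×126 = 413.52 + 650.43 + 313.74 = 1377.69
link = 1335.69/1377.69 = 0.969514
Link Feb 2021→Mar 2021:
ΣP(Mar 2021)Q(Feb 2021) = 29.95×12 + 2.53×336 + 2.48×123 = 359.4 + 850.08 + 305.04 = 1514.52
ΣP(Feb 2021)Q(Feb 2021) = 32.10×12 + 2.11×336 + 2.57×123 = 385.2 + 708.96 + 316.11 = 1410.27
link = 1514.52/1410.27 = 1.073922
Link Mar 2021→Apr 2021:
ΣP(Apr 2021)Q(Mar 2021) = 38.11×11 + 2.18×361 + 2.61×120 = 419.21 + 786.98 + 313.2 = 1519.39
ΣP(Mar 2021)Q(Mar 2021) = 29.95×11 + 2.53×361 + 2.48×120 = 329.45 + 913.33 + 297.6 = 1540.38
link = 1519.39/1540.38 = 0.986373
Chained index = 100 × 0.969514 × 1.073922 × 0.986373 = 102.6995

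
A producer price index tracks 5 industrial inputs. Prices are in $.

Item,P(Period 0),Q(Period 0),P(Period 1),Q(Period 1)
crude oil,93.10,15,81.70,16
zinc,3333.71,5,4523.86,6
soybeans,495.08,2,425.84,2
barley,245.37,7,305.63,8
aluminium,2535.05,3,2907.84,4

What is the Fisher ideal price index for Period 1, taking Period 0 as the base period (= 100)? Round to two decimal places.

Laspeyres component (base-period weights):
ΣP(Period 1)Q(Period 0) = 81.70×15 + 4523.86×5 + 425.84×2 + 305.63×7 + 2907.84×3 = 1225.5 + 22619.3 + 851.68 + 2139.41 + 8723.52 = 35559.41
ΣP(Period 0)Q(Period 0) = 93.10×15 + 3333.71×5 + 495.08×2 + 245.37×7 + 2535.05×3 = 1396.5 + 16668.55 + 990.16 + 1717.59 + 7605.15 = 28377.95
L = 35559.41 / 28377.95 × 100 = 125.3065
Paasche component (current-period weights):
ΣP(Period 1)Q(Period 1) = 81.70×16 + 4523.86×6 + 425.84×2 + 305.63×8 + 2907.84×4 = 1307.2 + 27143.16 + 851.68 + 2445.04 + 11631.36 = 43378.44
ΣP(Period 0)Q(Period 1) = 93.10×16 + 3333.71×6 + 495.08×2 + 245.37×8 + 2535.05×4 = 1489.6 + 20002.26 + 990.16 + 1962.96 + 10140.2 = 34585.18
P = 43378.44 / 34585.18 × 100 = 125.4249
Fisher = √(L × P) = √(125.3065 × 125.4249) = 125.3657

125.37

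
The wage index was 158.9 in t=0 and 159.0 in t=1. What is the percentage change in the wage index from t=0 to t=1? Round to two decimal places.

0.06%

Change = (159.0 − 158.9) / 158.9 × 100
       = 0.1 / 158.9 × 100 = 0.0629%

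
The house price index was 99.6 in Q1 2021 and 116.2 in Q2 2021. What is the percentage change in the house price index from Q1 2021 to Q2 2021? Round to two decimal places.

16.67%

Change = (116.2 − 99.6) / 99.6 × 100
       = 16.6 / 99.6 × 100 = 16.6667%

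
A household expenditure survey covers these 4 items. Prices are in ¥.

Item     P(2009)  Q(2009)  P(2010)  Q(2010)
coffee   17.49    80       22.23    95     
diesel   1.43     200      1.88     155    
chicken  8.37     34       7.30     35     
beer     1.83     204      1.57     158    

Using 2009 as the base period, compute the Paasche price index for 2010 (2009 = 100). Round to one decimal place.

Paasche price index uses current-period quantities as weights.
ΣP(2010)·Q(2010) = 22.23×95 + 1.88×155 + 7.30×35 + 1.57×158 = 2111.85 + 291.4 + 255.5 + 248.06 = 2906.81
ΣP(2009)·Q(2010) = 17.49×95 + 1.43×155 + 8.37×35 + 1.83×158 = 1661.55 + 221.65 + 292.95 + 289.14 = 2465.29
Index = 2906.81 / 2465.29 × 100 = 117.9095

117.9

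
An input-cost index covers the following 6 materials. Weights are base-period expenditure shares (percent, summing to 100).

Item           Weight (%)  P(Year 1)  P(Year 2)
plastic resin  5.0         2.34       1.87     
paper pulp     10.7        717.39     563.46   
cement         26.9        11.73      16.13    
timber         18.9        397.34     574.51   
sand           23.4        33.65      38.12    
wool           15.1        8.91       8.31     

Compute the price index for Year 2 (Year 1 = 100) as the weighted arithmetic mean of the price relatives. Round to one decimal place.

plastic resin: 5.0 × (1.87/2.34) = 5.0 × 0.799145 = 3.9957
paper pulp: 10.7 × (563.46/717.39) = 10.7 × 0.785431 = 8.4041
cement: 26.9 × (16.13/11.73) = 26.9 × 1.375107 = 36.9904
timber: 18.9 × (574.51/397.34) = 18.9 × 1.445890 = 27.3273
sand: 23.4 × (38.12/33.65) = 23.4 × 1.132838 = 26.5084
wool: 15.1 × (8.31/8.91) = 15.1 × 0.932660 = 14.0832
Index = Σ wᵢ·(p₁ᵢ/p₀ᵢ) = 3.9957 + 8.4041 + 36.9904 + 27.3273 + 26.5084 + 14.0832 = 117.3091

117.3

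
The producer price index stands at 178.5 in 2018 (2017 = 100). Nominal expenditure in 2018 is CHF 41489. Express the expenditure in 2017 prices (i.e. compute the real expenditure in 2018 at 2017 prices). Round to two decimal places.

Real = Nominal ÷ (Index/100) = 41489 ÷ (178.5/100)
     = 41489 ÷ 1.785 = 23243.1373

23243.14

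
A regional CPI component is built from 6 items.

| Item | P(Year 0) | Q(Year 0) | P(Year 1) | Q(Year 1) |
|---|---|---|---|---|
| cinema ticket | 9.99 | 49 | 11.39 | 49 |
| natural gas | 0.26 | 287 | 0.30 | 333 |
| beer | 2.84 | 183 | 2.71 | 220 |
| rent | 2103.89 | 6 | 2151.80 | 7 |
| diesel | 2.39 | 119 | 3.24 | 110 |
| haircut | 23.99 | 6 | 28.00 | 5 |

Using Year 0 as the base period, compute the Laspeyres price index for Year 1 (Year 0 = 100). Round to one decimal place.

Laspeyres price index uses base-period quantities as weights.
ΣP(Year 1)·Q(Year 0) = 11.39×49 + 0.30×287 + 2.71×183 + 2151.80×6 + 3.24×119 + 28.00×6 = 558.11 + 86.1 + 495.93 + 12910.8 + 385.56 + 168 = 14604.5
ΣP(Year 0)·Q(Year 0) = 9.99×49 + 0.26×287 + 2.84×183 + 2103.89×6 + 2.39×119 + 23.99×6 = 489.51 + 74.62 + 519.72 + 12623.34 + 284.41 + 143.94 = 14135.54
Index = 14604.5 / 14135.54 × 100 = 103.3176

103.3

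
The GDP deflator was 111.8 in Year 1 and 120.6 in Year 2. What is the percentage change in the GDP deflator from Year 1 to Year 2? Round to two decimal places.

Change = (120.6 − 111.8) / 111.8 × 100
       = 8.8 / 111.8 × 100 = 7.8712%

7.87%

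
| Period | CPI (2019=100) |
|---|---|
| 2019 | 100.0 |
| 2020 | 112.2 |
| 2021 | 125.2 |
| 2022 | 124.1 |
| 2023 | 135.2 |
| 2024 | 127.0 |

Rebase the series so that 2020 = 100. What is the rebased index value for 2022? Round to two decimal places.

Rebased(2022) = 124.1 / 112.2 × 100 = 110.6061

110.61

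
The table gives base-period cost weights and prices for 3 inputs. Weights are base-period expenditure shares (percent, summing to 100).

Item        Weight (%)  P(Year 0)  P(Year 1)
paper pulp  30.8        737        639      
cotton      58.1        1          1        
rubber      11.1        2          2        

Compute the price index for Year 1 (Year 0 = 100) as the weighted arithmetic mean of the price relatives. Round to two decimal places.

95.90

paper pulp: 30.8 × (639/737) = 30.8 × 0.867028 = 26.7045
cotton: 58.1 × (1/1) = 58.1 × 1.000000 = 58.1000
rubber: 11.1 × (2/2) = 11.1 × 1.000000 = 11.1000
Index = Σ wᵢ·(p₁ᵢ/p₀ᵢ) = 26.7045 + 58.1000 + 11.1000 = 95.9045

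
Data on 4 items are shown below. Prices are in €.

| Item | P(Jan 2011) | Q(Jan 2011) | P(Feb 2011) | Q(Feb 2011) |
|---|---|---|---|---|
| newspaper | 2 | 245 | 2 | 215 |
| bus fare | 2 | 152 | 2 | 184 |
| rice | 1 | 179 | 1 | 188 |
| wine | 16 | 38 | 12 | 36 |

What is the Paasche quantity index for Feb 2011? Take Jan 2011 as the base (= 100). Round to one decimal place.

Paasche quantity index uses current-period prices as weights.
ΣP(Feb 2011)·Q(Feb 2011) = 2×215 + 2×184 + 1×188 + 12×36 = 430 + 368 + 188 + 432 = 1418
ΣP(Feb 2011)·Q(Jan 2011) = 2×245 + 2×152 + 1×179 + 12×38 = 490 + 304 + 179 + 456 = 1429
Index = 1418 / 1429 × 100 = 99.2302

99.2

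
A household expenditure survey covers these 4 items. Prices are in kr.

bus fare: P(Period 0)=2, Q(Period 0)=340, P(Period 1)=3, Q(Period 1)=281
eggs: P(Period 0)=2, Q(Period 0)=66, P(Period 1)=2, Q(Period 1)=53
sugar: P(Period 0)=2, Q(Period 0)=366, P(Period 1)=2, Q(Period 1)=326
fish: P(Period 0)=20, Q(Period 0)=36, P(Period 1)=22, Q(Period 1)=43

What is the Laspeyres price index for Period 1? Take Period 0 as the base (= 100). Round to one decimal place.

118.2

Laspeyres price index uses base-period quantities as weights.
ΣP(Period 1)·Q(Period 0) = 3×340 + 2×66 + 2×366 + 22×36 = 1020 + 132 + 732 + 792 = 2676
ΣP(Period 0)·Q(Period 0) = 2×340 + 2×66 + 2×366 + 20×36 = 680 + 132 + 732 + 720 = 2264
Index = 2676 / 2264 × 100 = 118.1979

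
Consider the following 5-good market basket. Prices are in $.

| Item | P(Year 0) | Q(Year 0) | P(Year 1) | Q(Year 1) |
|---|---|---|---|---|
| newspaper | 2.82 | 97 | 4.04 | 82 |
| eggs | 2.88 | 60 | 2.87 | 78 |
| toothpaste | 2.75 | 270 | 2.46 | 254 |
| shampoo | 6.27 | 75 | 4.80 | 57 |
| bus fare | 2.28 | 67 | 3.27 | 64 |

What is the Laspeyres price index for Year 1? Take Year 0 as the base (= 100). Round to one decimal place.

Laspeyres price index uses base-period quantities as weights.
ΣP(Year 1)·Q(Year 0) = 4.04×97 + 2.87×60 + 2.46×270 + 4.80×75 + 3.27×67 = 391.88 + 172.2 + 664.2 + 360 + 219.09 = 1807.37
ΣP(Year 0)·Q(Year 0) = 2.82×97 + 2.88×60 + 2.75×270 + 6.27×75 + 2.28×67 = 273.54 + 172.8 + 742.5 + 470.25 + 152.76 = 1811.85
Index = 1807.37 / 1811.85 × 100 = 99.7527

99.8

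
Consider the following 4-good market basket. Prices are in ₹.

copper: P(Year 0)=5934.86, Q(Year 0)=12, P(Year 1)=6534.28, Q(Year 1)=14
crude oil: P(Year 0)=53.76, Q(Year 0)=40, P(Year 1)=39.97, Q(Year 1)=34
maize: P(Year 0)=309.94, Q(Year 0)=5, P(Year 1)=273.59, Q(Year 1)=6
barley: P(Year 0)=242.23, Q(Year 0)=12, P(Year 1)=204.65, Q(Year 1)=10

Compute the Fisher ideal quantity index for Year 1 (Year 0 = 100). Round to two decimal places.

Laspeyres component (base-period weights):
ΣP(Year 0)Q(Year 1) = 5934.86×14 + 53.76×34 + 309.94×6 + 242.23×10 = 83088.04 + 1827.84 + 1859.64 + 2422.3 = 89197.82
ΣP(Year 0)Q(Year 0) = 5934.86×12 + 53.76×40 + 309.94×5 + 242.23×12 = 71218.32 + 2150.4 + 1549.7 + 2906.76 = 77825.18
L = 89197.82 / 77825.18 × 100 = 114.6131
Paasche component (current-period weights):
ΣP(Year 1)Q(Year 1) = 6534.28×14 + 39.97×34 + 273.59×6 + 204.65×10 = 91479.92 + 1358.98 + 1641.54 + 2046.5 = 96526.94
ΣP(Year 1)Q(Year 0) = 6534.28×12 + 39.97×40 + 273.59×5 + 204.65×12 = 78411.36 + 1598.8 + 1367.95 + 2455.8 = 83833.91
P = 96526.94 / 83833.91 × 100 = 115.1407
Fisher = √(L × P) = √(114.6131 × 115.1407) = 114.8766

114.88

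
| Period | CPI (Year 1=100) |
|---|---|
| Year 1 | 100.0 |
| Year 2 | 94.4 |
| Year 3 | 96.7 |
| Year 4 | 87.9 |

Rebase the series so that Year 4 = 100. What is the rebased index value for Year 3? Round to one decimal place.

Rebased(Year 3) = 96.7 / 87.9 × 100 = 110.0114

110.0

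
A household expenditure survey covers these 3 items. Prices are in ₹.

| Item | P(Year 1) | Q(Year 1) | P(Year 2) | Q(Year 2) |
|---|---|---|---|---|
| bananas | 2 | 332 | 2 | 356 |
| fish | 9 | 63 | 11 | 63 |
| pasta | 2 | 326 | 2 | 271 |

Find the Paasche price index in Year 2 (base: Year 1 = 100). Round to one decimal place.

Paasche price index uses current-period quantities as weights.
ΣP(Year 2)·Q(Year 2) = 2×356 + 11×63 + 2×271 = 712 + 693 + 542 = 1947
ΣP(Year 1)·Q(Year 2) = 2×356 + 9×63 + 2×271 = 712 + 567 + 542 = 1821
Index = 1947 / 1821 × 100 = 106.9193

106.9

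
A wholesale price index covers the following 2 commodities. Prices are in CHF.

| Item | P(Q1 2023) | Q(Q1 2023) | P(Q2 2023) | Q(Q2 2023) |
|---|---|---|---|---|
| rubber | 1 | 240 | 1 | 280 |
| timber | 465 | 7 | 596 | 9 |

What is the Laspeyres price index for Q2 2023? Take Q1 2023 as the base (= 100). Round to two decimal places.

126.24

Laspeyres price index uses base-period quantities as weights.
ΣP(Q2 2023)·Q(Q1 2023) = 1×240 + 596×7 = 240 + 4172 = 4412
ΣP(Q1 2023)·Q(Q1 2023) = 1×240 + 465×7 = 240 + 3255 = 3495
Index = 4412 / 3495 × 100 = 126.2375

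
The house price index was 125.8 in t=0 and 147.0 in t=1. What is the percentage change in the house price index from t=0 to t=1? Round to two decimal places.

16.85%

Change = (147.0 − 125.8) / 125.8 × 100
       = 21.2 / 125.8 × 100 = 16.8521%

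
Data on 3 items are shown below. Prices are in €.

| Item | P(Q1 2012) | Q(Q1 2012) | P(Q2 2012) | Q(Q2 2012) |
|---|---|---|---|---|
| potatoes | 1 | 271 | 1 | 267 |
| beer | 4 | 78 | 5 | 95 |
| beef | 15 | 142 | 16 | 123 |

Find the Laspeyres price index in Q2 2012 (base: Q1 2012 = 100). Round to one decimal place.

108.1

Laspeyres price index uses base-period quantities as weights.
ΣP(Q2 2012)·Q(Q1 2012) = 1×271 + 5×78 + 16×142 = 271 + 390 + 2272 = 2933
ΣP(Q1 2012)·Q(Q1 2012) = 1×271 + 4×78 + 15×142 = 271 + 312 + 2130 = 2713
Index = 2933 / 2713 × 100 = 108.1091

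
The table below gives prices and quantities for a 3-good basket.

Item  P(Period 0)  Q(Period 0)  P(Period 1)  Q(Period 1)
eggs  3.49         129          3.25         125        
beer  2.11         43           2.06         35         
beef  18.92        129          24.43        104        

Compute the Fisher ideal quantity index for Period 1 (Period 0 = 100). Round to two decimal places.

Laspeyres component (base-period weights):
ΣP(Period 0)Q(Period 1) = 3.49×125 + 2.11×35 + 18.92×104 = 436.25 + 73.85 + 1967.68 = 2477.78
ΣP(Period 0)Q(Period 0) = 3.49×129 + 2.11×43 + 18.92×129 = 450.21 + 90.73 + 2440.68 = 2981.62
L = 2477.78 / 2981.62 × 100 = 83.1018
Paasche component (current-period weights):
ΣP(Period 1)Q(Period 1) = 3.25×125 + 2.06×35 + 24.43×104 = 406.25 + 72.1 + 2540.72 = 3019.07
ΣP(Period 1)Q(Period 0) = 3.25×129 + 2.06×43 + 24.43×129 = 419.25 + 88.58 + 3151.47 = 3659.3
P = 3019.07 / 3659.3 × 100 = 82.5040
Fisher = √(L × P) = √(83.1018 × 82.5040) = 82.8024

82.80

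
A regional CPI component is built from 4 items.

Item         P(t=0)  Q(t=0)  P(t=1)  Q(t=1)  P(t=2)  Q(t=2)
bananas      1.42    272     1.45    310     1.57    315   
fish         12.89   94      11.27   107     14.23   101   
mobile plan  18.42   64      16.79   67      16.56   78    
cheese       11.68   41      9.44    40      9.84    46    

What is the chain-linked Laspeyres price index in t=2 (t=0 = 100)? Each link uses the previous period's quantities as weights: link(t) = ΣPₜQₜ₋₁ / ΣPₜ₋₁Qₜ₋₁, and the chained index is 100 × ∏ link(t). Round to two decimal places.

99.60

Link t=0→t=1:
ΣP(t=1)Q(t=0) = 1.45×272 + 11.27×94 + 16.79×64 + 9.44×41 = 394.4 + 1059.38 + 1074.56 + 387.04 = 2915.38
ΣP(t=0)Q(t=0) = 1.42×272 + 12.89×94 + 18.42×64 + 11.68×41 = 386.24 + 1211.66 + 1178.88 + 478.88 = 3255.66
link = 2915.38/3255.66 = 0.895480
Link t=1→t=2:
ΣP(t=2)Q(t=1) = 1.57×310 + 14.23×107 + 16.56×67 + 9.84×40 = 486.7 + 1522.61 + 1109.52 + 393.6 = 3512.43
ΣP(t=1)Q(t=1) = 1.45×310 + 11.27×107 + 16.79×67 + 9.44×40 = 449.5 + 1205.89 + 1124.93 + 377.6 = 3157.92
link = 3512.43/3157.92 = 1.112261
Chained index = 100 × 0.895480 × 1.112261 = 99.6008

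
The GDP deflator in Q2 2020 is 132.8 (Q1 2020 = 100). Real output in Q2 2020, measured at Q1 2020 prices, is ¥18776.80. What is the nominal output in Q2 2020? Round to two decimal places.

24935.59

Nominal = Real × (Index/100) = 18776.80 × (132.8/100)
        = 18776.80 × 1.328 = 24935.5904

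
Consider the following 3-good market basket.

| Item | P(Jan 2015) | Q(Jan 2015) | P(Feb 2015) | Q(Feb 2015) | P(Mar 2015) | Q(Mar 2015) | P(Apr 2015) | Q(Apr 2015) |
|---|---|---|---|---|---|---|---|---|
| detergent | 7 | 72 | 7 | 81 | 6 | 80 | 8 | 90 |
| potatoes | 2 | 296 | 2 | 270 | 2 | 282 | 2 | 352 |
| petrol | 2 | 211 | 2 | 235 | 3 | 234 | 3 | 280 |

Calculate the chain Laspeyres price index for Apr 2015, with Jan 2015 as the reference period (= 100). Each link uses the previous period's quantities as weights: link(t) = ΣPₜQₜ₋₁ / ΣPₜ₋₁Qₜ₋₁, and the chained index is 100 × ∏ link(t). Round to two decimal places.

119.82

Link Jan 2015→Feb 2015:
ΣP(Feb 2015)Q(Jan 2015) = 7×72 + 2×296 + 2×211 = 504 + 592 + 422 = 1518
ΣP(Jan 2015)Q(Jan 2015) = 7×72 + 2×296 + 2×211 = 504 + 592 + 422 = 1518
link = 1518/1518 = 1.000000
Link Feb 2015→Mar 2015:
ΣP(Mar 2015)Q(Feb 2015) = 6×81 + 2×270 + 3×235 = 486 + 540 + 705 = 1731
ΣP(Feb 2015)Q(Feb 2015) = 7×81 + 2×270 + 2×235 = 567 + 540 + 470 = 1577
link = 1731/1577 = 1.097654
Link Mar 2015→Apr 2015:
ΣP(Apr 2015)Q(Mar 2015) = 8×80 + 2×282 + 3×234 = 640 + 564 + 702 = 1906
ΣP(Mar 2015)Q(Mar 2015) = 6×80 + 2×282 + 3×234 = 480 + 564 + 702 = 1746
link = 1906/1746 = 1.091638
Chained index = 100 × 1.000000 × 1.097654 × 1.091638 = 119.8241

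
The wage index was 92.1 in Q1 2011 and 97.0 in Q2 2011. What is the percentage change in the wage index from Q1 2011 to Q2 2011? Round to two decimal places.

Change = (97.0 − 92.1) / 92.1 × 100
       = 4.9 / 92.1 × 100 = 5.3203%

5.32%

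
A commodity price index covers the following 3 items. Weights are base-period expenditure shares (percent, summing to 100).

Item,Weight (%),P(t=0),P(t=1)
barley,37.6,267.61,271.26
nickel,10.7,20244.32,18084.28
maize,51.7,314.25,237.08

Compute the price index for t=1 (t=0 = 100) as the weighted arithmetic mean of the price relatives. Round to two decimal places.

86.68

barley: 37.6 × (271.26/267.61) = 37.6 × 1.013639 = 38.1128
nickel: 10.7 × (18084.28/20244.32) = 10.7 × 0.893301 = 9.5583
maize: 51.7 × (237.08/314.25) = 51.7 × 0.754431 = 39.0041
Index = Σ wᵢ·(p₁ᵢ/p₀ᵢ) = 38.1128 + 9.5583 + 39.0041 = 86.6753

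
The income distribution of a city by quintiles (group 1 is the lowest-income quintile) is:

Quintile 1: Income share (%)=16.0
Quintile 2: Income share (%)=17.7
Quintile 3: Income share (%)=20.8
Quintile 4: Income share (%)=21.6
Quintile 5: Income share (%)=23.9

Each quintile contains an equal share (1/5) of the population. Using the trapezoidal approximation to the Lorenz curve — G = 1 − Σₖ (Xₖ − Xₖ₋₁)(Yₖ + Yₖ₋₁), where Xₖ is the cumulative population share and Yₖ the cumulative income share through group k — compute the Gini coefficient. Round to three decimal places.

Cumulative income shares Yₖ: 0.1600, 0.3370, 0.5450, 0.7610, 1.0000
Σ (Xₖ−Xₖ₋₁)(Yₖ+Yₖ₋₁) = (1/5)(0.1600+0.0000) + (1/5)(0.3370+0.1600) + (1/5)(0.5450+0.3370) + (1/5)(0.7610+0.5450) + (1/5)(1.0000+0.7610)
  = 0.0320 + 0.0994 + 0.1764 + 0.2612 + 0.3522 = 0.9212
G = 1 − 0.9212 = 0.0788

0.079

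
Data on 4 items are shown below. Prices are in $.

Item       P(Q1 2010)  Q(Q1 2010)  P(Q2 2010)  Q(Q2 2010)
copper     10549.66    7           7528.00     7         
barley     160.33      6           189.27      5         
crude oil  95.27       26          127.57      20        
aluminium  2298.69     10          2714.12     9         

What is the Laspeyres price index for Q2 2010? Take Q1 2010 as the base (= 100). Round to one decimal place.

84.1

Laspeyres price index uses base-period quantities as weights.
ΣP(Q2 2010)·Q(Q1 2010) = 7528.00×7 + 189.27×6 + 127.57×26 + 2714.12×10 = 52696 + 1135.62 + 3316.82 + 27141.2 = 84289.64
ΣP(Q1 2010)·Q(Q1 2010) = 10549.66×7 + 160.33×6 + 95.27×26 + 2298.69×10 = 73847.62 + 961.98 + 2477.02 + 22986.9 = 100273.52
Index = 84289.64 / 100273.52 × 100 = 84.0597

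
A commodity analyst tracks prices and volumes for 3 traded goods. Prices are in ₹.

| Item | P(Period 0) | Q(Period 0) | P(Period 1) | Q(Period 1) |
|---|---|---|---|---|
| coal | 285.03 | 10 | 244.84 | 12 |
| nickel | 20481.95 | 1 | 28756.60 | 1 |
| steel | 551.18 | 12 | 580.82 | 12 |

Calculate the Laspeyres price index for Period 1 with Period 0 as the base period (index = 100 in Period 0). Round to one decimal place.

127.5

Laspeyres price index uses base-period quantities as weights.
ΣP(Period 1)·Q(Period 0) = 244.84×10 + 28756.60×1 + 580.82×12 = 2448.4 + 28756.6 + 6969.84 = 38174.84
ΣP(Period 0)·Q(Period 0) = 285.03×10 + 20481.95×1 + 551.18×12 = 2850.3 + 20481.95 + 6614.16 = 29946.41
Index = 38174.84 / 29946.41 × 100 = 127.4772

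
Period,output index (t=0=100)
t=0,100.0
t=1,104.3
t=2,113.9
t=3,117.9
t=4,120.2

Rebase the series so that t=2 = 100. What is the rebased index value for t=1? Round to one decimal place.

91.6

Rebased(t=1) = 104.3 / 113.9 × 100 = 91.5716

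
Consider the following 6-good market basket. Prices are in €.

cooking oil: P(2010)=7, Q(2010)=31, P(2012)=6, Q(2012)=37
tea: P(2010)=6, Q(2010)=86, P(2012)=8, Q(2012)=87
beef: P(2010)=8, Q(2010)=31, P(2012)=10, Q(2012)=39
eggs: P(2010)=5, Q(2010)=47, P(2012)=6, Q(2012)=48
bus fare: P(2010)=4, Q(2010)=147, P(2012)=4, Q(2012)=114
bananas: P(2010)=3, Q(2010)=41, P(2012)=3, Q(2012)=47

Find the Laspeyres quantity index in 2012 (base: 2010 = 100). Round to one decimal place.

Laspeyres quantity index uses base-period prices as weights.
ΣP(2010)·Q(2012) = 7×37 + 6×87 + 8×39 + 5×48 + 4×114 + 3×47 = 259 + 522 + 312 + 240 + 456 + 141 = 1930
ΣP(2010)·Q(2010) = 7×31 + 6×86 + 8×31 + 5×47 + 4×147 + 3×41 = 217 + 516 + 248 + 235 + 588 + 123 = 1927
Index = 1930 / 1927 × 100 = 100.1557

100.2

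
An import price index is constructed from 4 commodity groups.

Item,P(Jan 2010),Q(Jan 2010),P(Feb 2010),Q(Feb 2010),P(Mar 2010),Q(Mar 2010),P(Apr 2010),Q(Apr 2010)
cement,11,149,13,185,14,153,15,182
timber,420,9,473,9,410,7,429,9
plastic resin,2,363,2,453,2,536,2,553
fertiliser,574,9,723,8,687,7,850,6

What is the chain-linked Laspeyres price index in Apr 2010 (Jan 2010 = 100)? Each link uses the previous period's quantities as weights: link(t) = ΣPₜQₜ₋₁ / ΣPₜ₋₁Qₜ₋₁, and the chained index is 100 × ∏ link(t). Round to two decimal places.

127.52

Link Jan 2010→Feb 2010:
ΣP(Feb 2010)Q(Jan 2010) = 13×149 + 473×9 + 2×363 + 723×9 = 1937 + 4257 + 726 + 6507 = 13427
ΣP(Jan 2010)Q(Jan 2010) = 11×149 + 420×9 + 2×363 + 574×9 = 1639 + 3780 + 726 + 5166 = 11311
link = 13427/11311 = 1.187075
Link Feb 2010→Mar 2010:
ΣP(Mar 2010)Q(Feb 2010) = 14×185 + 410×9 + 2×453 + 687×8 = 2590 + 3690 + 906 + 5496 = 12682
ΣP(Feb 2010)Q(Feb 2010) = 13×185 + 473×9 + 2×453 + 723×8 = 2405 + 4257 + 906 + 5784 = 13352
link = 12682/13352 = 0.949820
Link Mar 2010→Apr 2010:
ΣP(Apr 2010)Q(Mar 2010) = 15×153 + 429×7 + 2×536 + 850×7 = 2295 + 3003 + 1072 + 5950 = 12320
ΣP(Mar 2010)Q(Mar 2010) = 14×153 + 410×7 + 2×536 + 687×7 = 2142 + 2870 + 1072 + 4809 = 10893
link = 12320/10893 = 1.131002
Chained index = 100 × 1.187075 × 0.949820 × 1.131002 = 127.5213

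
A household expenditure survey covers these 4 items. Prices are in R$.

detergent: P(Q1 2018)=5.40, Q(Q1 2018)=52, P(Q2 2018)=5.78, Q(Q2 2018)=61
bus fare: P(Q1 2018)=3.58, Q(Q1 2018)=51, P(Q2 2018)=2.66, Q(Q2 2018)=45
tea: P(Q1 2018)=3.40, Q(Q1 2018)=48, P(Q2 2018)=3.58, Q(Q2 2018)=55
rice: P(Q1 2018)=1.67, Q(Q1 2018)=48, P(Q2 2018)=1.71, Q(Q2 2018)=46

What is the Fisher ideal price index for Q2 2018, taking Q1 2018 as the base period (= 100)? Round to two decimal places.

98.39

Laspeyres component (base-period weights):
ΣP(Q2 2018)Q(Q1 2018) = 5.78×52 + 2.66×51 + 3.58×48 + 1.71×48 = 300.56 + 135.66 + 171.84 + 82.08 = 690.14
ΣP(Q1 2018)Q(Q1 2018) = 5.40×52 + 3.58×51 + 3.40×48 + 1.67×48 = 280.8 + 182.58 + 163.2 + 80.16 = 706.74
L = 690.14 / 706.74 × 100 = 97.6512
Paasche component (current-period weights):
ΣP(Q2 2018)Q(Q2 2018) = 5.78×61 + 2.66×45 + 3.58×55 + 1.71×46 = 352.58 + 119.7 + 196.9 + 78.66 = 747.84
ΣP(Q1 2018)Q(Q2 2018) = 5.40×61 + 3.58×45 + 3.40×55 + 1.67×46 = 329.4 + 161.1 + 187 + 76.82 = 754.32
P = 747.84 / 754.32 × 100 = 99.1409
Fisher = √(L × P) = √(97.6512 × 99.1409) = 98.3932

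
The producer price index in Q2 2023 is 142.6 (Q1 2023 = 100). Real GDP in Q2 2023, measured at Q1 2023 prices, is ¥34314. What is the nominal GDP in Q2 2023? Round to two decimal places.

48931.76

Nominal = Real × (Index/100) = 34314 × (142.6/100)
        = 34314 × 1.426 = 48931.7640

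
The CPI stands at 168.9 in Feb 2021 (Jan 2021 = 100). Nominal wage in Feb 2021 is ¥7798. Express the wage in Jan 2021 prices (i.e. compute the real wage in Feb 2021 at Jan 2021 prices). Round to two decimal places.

Real = Nominal ÷ (Index/100) = 7798 ÷ (168.9/100)
     = 7798 ÷ 1.689 = 4616.9331

4616.93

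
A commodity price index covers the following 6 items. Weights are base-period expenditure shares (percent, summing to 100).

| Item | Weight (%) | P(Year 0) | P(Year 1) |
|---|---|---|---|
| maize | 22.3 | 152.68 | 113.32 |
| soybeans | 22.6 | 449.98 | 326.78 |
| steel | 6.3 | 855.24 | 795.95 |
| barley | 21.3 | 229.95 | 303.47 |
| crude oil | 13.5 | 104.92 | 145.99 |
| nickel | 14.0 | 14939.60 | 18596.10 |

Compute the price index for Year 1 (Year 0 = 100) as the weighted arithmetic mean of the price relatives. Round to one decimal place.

103.1

maize: 22.3 × (113.32/152.68) = 22.3 × 0.742206 = 16.5512
soybeans: 22.6 × (326.78/449.98) = 22.6 × 0.726210 = 16.4123
steel: 6.3 × (795.95/855.24) = 6.3 × 0.930674 = 5.8632
barley: 21.3 × (303.47/229.95) = 21.3 × 1.319722 = 28.1101
crude oil: 13.5 × (145.99/104.92) = 13.5 × 1.391441 = 18.7845
nickel: 14.0 × (18596.10/14939.60) = 14.0 × 1.244752 = 17.4265
Index = Σ wᵢ·(p₁ᵢ/p₀ᵢ) = 16.5512 + 16.4123 + 5.8632 + 28.1101 + 18.7845 + 17.4265 = 103.1478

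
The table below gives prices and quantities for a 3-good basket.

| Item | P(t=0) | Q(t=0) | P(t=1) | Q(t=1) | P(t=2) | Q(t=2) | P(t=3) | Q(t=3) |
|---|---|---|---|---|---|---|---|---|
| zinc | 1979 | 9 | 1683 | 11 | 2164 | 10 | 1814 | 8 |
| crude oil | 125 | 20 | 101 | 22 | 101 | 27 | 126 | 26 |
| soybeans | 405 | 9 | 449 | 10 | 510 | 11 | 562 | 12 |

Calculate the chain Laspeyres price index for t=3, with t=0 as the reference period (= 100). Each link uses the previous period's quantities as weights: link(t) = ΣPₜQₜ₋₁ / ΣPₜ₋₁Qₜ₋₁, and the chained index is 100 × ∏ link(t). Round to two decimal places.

Link t=0→t=1:
ΣP(t=1)Q(t=0) = 1683×9 + 101×20 + 449×9 = 15147 + 2020 + 4041 = 21208
ΣP(t=0)Q(t=0) = 1979×9 + 125×20 + 405×9 = 17811 + 2500 + 3645 = 23956
link = 21208/23956 = 0.885290
Link t=1→t=2:
ΣP(t=2)Q(t=1) = 2164×11 + 101×22 + 510×10 = 23804 + 2222 + 5100 = 31126
ΣP(t=1)Q(t=1) = 1683×11 + 101×22 + 449×10 = 18513 + 2222 + 4490 = 25225
link = 31126/25225 = 1.233935
Link t=2→t=3:
ΣP(t=3)Q(t=2) = 1814×10 + 126×27 + 562×11 = 18140 + 3402 + 6182 = 27724
ΣP(t=2)Q(t=2) = 2164×10 + 101×27 + 510×11 = 21640 + 2727 + 5610 = 29977
link = 27724/29977 = 0.924842
Chained index = 100 × 0.885290 × 1.233935 × 0.924842 = 101.0288

101.03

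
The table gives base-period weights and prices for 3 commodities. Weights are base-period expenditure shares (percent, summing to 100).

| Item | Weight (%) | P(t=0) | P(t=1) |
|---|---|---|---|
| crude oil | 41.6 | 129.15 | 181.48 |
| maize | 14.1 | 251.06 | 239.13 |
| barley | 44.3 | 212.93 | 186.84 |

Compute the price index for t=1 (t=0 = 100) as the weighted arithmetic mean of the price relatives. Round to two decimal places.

crude oil: 41.6 × (181.48/129.15) = 41.6 × 1.405188 = 58.4558
maize: 14.1 × (239.13/251.06) = 14.1 × 0.952481 = 13.4300
barley: 44.3 × (186.84/212.93) = 44.3 × 0.877471 = 38.8720
Index = Σ wᵢ·(p₁ᵢ/p₀ᵢ) = 58.4558 + 13.4300 + 38.8720 = 110.7578

110.76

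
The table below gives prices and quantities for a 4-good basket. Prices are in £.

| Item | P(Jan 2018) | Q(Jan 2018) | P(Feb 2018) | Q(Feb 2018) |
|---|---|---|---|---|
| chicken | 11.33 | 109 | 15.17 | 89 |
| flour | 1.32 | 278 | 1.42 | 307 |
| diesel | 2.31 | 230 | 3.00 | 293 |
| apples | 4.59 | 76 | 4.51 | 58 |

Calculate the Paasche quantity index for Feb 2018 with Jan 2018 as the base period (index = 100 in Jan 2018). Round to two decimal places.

94.99

Paasche quantity index uses current-period prices as weights.
ΣP(Feb 2018)·Q(Feb 2018) = 15.17×89 + 1.42×307 + 3.00×293 + 4.51×58 = 1350.13 + 435.94 + 879 + 261.58 = 2926.65
ΣP(Feb 2018)·Q(Jan 2018) = 15.17×109 + 1.42×278 + 3.00×230 + 4.51×76 = 1653.53 + 394.76 + 690 + 342.76 = 3081.05
Index = 2926.65 / 3081.05 × 100 = 94.9887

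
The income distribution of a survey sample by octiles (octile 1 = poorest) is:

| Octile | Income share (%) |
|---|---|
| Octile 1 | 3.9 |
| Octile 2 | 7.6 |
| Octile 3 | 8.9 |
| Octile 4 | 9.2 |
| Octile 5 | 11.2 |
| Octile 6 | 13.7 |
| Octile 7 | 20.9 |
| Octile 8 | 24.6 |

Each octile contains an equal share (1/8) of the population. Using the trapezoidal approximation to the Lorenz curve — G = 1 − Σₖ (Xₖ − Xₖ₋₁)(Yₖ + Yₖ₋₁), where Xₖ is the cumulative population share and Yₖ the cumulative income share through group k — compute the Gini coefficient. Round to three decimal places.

0.285

Cumulative income shares Yₖ: 0.0390, 0.1150, 0.2040, 0.2960, 0.4080, 0.5450, 0.7540, 1.0000
Σ (Xₖ−Xₖ₋₁)(Yₖ+Yₖ₋₁) = (1/8)(0.0390+0.0000) + (1/8)(0.1150+0.0390) + (1/8)(0.2040+0.1150) + (1/8)(0.2960+0.2040) + (1/8)(0.4080+0.2960) + (1/8)(0.5450+0.4080) + (1/8)(0.7540+0.5450) + (1/8)(1.0000+0.7540)
  = 0.0049 + 0.0192 + 0.0399 + 0.0625 + 0.0880 + 0.1191 + 0.1624 + 0.2193 = 0.7153
G = 1 − 0.7153 = 0.2847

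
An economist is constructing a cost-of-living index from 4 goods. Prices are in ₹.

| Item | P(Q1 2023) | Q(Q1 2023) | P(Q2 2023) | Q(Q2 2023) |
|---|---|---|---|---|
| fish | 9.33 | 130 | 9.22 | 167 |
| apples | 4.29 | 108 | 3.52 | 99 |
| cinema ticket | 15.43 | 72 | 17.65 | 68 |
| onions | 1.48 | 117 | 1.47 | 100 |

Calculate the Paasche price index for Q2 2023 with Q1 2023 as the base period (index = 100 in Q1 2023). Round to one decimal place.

101.7

Paasche price index uses current-period quantities as weights.
ΣP(Q2 2023)·Q(Q2 2023) = 9.22×167 + 3.52×99 + 17.65×68 + 1.47×100 = 1539.74 + 348.48 + 1200.2 + 147 = 3235.42
ΣP(Q1 2023)·Q(Q2 2023) = 9.33×167 + 4.29×99 + 15.43×68 + 1.48×100 = 1558.11 + 424.71 + 1049.24 + 148 = 3180.06
Index = 3235.42 / 3180.06 × 100 = 101.7408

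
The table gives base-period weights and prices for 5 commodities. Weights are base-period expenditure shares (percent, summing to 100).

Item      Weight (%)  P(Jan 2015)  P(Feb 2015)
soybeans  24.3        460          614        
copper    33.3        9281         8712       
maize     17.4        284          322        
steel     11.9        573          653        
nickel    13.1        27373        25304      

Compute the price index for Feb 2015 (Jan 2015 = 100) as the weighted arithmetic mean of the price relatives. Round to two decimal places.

109.09

soybeans: 24.3 × (614/460) = 24.3 × 1.334783 = 32.4352
copper: 33.3 × (8712/9281) = 33.3 × 0.938692 = 31.2584
maize: 17.4 × (322/284) = 17.4 × 1.133803 = 19.7282
steel: 11.9 × (653/573) = 11.9 × 1.139616 = 13.5614
nickel: 13.1 × (25304/27373) = 13.1 × 0.924415 = 12.1098
Index = Σ wᵢ·(p₁ᵢ/p₀ᵢ) = 32.4352 + 31.2584 + 19.7282 + 13.5614 + 12.1098 = 109.0931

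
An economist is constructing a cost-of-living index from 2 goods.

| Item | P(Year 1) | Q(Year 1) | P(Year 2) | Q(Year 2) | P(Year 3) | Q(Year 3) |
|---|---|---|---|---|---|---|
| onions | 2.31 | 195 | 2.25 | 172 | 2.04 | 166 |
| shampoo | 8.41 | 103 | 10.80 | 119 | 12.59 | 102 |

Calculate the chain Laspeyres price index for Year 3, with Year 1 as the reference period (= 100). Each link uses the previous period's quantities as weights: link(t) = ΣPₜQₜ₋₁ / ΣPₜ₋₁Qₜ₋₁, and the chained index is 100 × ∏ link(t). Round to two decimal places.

130.27

Link Year 1→Year 2:
ΣP(Year 2)Q(Year 1) = 2.25×195 + 10.80×103 = 438.75 + 1112.4 = 1551.15
ΣP(Year 1)Q(Year 1) = 2.31×195 + 8.41×103 = 450.45 + 866.23 = 1316.68
link = 1551.15/1316.68 = 1.178077
Link Year 2→Year 3:
ΣP(Year 3)Q(Year 2) = 2.04×172 + 12.59×119 = 350.88 + 1498.21 = 1849.09
ΣP(Year 2)Q(Year 2) = 2.25×172 + 10.80×119 = 387 + 1285.2 = 1672.2
link = 1849.09/1672.2 = 1.105783
Chained index = 100 × 1.178077 × 1.105783 = 130.2697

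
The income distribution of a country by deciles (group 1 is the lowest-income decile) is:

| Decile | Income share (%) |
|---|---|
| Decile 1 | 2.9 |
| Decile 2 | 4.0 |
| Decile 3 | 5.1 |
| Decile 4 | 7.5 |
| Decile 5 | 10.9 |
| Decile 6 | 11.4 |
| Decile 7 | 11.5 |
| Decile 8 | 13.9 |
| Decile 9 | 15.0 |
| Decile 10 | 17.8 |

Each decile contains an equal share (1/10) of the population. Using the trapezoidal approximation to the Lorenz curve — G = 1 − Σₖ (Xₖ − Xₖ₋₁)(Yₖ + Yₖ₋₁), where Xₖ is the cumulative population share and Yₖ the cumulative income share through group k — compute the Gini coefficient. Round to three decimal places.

Cumulative income shares Yₖ: 0.0290, 0.0690, 0.1200, 0.1950, 0.3040, 0.4180, 0.5330, 0.6720, 0.8220, 1.0000
Σ (Xₖ−Xₖ₋₁)(Yₖ+Yₖ₋₁) = (1/10)(0.0290+0.0000) + (1/10)(0.0690+0.0290) + (1/10)(0.1200+0.0690) + (1/10)(0.1950+0.1200) + (1/10)(0.3040+0.1950) + (1/10)(0.4180+0.3040) + (1/10)(0.5330+0.4180) + (1/10)(0.6720+0.5330) + (1/10)(0.8220+0.6720) + (1/10)(1.0000+0.8220)
  = 0.0029 + 0.0098 + 0.0189 + 0.0315 + 0.0499 + 0.0722 + 0.0951 + 0.1205 + 0.1494 + 0.1822 = 0.7324
G = 1 − 0.7324 = 0.2676

0.268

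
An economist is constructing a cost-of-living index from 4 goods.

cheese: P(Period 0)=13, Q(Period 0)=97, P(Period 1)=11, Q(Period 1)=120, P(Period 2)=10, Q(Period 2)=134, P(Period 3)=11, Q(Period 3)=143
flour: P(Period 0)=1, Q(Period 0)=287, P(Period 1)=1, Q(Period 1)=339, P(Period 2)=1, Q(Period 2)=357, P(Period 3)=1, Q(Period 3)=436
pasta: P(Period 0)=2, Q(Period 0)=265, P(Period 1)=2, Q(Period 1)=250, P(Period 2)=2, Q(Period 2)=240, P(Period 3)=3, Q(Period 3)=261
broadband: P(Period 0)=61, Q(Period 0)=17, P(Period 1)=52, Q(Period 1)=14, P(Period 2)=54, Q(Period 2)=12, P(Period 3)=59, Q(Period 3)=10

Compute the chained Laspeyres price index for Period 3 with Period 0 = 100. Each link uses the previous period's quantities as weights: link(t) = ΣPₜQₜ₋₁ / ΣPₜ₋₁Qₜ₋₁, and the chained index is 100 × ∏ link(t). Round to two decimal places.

Link Period 0→Period 1:
ΣP(Period 1)Q(Period 0) = 11×97 + 1×287 + 2×265 + 52×17 = 1067 + 287 + 530 + 884 = 2768
ΣP(Period 0)Q(Period 0) = 13×97 + 1×287 + 2×265 + 61×17 = 1261 + 287 + 530 + 1037 = 3115
link = 2768/3115 = 0.888604
Link Period 1→Period 2:
ΣP(Period 2)Q(Period 1) = 10×120 + 1×339 + 2×250 + 54×14 = 1200 + 339 + 500 + 756 = 2795
ΣP(Period 1)Q(Period 1) = 11×120 + 1×339 + 2×250 + 52×14 = 1320 + 339 + 500 + 728 = 2887
link = 2795/2887 = 0.968133
Link Period 2→Period 3:
ΣP(Period 3)Q(Period 2) = 11×134 + 1×357 + 3×240 + 59×12 = 1474 + 357 + 720 + 708 = 3259
ΣP(Period 2)Q(Period 2) = 10×134 + 1×357 + 2×240 + 54×12 = 1340 + 357 + 480 + 648 = 2825
link = 3259/2825 = 1.153628
Chained index = 100 × 0.888604 × 0.968133 × 1.153628 = 99.2451

99.25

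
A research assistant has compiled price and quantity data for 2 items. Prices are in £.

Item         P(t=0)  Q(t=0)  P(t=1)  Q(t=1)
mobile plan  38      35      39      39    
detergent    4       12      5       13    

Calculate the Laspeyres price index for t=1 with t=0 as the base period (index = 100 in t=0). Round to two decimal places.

Laspeyres price index uses base-period quantities as weights.
ΣP(t=1)·Q(t=0) = 39×35 + 5×12 = 1365 + 60 = 1425
ΣP(t=0)·Q(t=0) = 38×35 + 4×12 = 1330 + 48 = 1378
Index = 1425 / 1378 × 100 = 103.4107

103.41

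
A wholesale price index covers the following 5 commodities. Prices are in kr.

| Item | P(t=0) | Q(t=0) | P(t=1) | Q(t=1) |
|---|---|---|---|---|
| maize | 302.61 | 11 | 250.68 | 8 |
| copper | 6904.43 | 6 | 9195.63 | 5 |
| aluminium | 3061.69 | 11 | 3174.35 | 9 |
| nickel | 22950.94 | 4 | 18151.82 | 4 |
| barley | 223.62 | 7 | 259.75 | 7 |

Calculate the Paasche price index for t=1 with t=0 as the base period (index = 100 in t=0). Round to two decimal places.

Paasche price index uses current-period quantities as weights.
ΣP(t=1)·Q(t=1) = 250.68×8 + 9195.63×5 + 3174.35×9 + 18151.82×4 + 259.75×7 = 2005.44 + 45978.15 + 28569.15 + 72607.28 + 1818.25 = 150978.27
ΣP(t=0)·Q(t=1) = 302.61×8 + 6904.43×5 + 3061.69×9 + 22950.94×4 + 223.62×7 = 2420.88 + 34522.15 + 27555.21 + 91803.76 + 1565.34 = 157867.34
Index = 150978.27 / 157867.34 × 100 = 95.6362

95.64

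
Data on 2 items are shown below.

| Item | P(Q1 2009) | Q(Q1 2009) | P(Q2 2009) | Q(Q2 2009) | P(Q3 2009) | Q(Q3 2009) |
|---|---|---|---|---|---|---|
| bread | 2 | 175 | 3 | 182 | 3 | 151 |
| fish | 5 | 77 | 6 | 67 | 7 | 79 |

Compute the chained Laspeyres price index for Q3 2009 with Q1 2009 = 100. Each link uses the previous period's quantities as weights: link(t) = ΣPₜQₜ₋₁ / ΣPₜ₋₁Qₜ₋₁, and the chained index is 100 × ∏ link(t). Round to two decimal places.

Link Q1 2009→Q2 2009:
ΣP(Q2 2009)Q(Q1 2009) = 3×175 + 6×77 = 525 + 462 = 987
ΣP(Q1 2009)Q(Q1 2009) = 2×175 + 5×77 = 350 + 385 = 735
link = 987/735 = 1.342857
Link Q2 2009→Q3 2009:
ΣP(Q3 2009)Q(Q2 2009) = 3×182 + 7×67 = 546 + 469 = 1015
ΣP(Q2 2009)Q(Q2 2009) = 3×182 + 6×67 = 546 + 402 = 948
link = 1015/948 = 1.070675
Chained index = 100 × 1.342857 × 1.070675 = 143.7764

143.78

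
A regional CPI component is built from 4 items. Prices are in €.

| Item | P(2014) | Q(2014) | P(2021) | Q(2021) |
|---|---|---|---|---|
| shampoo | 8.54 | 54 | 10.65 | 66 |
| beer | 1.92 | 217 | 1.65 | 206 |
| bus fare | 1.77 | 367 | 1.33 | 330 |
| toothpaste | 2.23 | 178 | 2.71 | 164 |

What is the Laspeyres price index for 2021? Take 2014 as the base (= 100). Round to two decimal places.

Laspeyres price index uses base-period quantities as weights.
ΣP(2021)·Q(2014) = 10.65×54 + 1.65×217 + 1.33×367 + 2.71×178 = 575.1 + 358.05 + 488.11 + 482.38 = 1903.64
ΣP(2014)·Q(2014) = 8.54×54 + 1.92×217 + 1.77×367 + 2.23×178 = 461.16 + 416.64 + 649.59 + 396.94 = 1924.33
Index = 1903.64 / 1924.33 × 100 = 98.9248

98.92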